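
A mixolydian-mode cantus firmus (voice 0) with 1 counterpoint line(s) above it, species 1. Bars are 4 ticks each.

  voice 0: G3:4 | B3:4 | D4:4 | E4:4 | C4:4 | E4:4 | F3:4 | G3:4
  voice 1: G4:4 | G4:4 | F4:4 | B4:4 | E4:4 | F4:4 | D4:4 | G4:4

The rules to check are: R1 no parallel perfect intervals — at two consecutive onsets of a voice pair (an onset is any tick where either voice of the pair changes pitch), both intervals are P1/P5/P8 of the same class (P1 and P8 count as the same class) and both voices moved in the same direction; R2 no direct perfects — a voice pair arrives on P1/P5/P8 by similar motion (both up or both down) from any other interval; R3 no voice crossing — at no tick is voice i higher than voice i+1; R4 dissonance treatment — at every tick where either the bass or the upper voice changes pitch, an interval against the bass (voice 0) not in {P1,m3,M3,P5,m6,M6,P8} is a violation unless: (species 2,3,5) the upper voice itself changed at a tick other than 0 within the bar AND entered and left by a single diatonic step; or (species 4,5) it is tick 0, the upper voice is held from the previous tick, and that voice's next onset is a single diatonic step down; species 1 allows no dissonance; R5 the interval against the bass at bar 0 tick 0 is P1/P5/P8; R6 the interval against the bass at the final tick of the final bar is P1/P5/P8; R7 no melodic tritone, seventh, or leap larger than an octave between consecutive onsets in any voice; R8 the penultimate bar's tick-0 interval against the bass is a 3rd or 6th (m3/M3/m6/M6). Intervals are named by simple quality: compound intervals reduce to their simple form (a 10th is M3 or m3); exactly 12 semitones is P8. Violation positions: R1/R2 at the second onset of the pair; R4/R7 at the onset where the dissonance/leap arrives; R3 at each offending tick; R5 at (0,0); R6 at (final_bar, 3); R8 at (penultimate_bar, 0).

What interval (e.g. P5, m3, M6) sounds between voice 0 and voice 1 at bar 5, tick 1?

m2

voice 0=E4 voice 1=F4 -> m2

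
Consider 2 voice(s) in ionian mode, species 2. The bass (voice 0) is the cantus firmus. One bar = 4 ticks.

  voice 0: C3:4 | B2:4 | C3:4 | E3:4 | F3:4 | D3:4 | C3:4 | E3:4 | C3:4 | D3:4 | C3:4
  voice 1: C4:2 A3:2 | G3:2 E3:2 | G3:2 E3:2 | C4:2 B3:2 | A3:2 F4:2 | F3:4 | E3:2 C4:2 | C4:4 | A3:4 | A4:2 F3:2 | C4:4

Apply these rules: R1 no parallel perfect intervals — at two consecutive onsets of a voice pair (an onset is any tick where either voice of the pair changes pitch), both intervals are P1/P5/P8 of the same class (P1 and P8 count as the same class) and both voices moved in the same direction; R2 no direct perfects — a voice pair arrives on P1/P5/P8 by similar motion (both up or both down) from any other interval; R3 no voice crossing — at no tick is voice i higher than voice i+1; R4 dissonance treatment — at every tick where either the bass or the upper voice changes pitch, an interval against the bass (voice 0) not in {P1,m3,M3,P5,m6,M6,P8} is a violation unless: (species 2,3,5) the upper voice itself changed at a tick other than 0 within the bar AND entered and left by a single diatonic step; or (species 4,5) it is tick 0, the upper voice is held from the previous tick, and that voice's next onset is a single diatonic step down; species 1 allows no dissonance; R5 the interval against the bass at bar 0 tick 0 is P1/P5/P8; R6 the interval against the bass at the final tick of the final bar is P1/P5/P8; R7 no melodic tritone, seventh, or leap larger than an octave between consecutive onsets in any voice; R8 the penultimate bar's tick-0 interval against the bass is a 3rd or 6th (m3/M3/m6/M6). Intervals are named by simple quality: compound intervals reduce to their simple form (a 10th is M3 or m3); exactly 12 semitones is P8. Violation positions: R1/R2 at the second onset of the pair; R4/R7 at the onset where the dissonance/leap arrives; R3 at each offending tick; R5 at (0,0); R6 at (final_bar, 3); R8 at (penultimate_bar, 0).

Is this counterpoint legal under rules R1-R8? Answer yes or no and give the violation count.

No (5 violations)

bar 0: v0=C3 v1=C4 (P8)
bar 1: v0=B2 v1=G3 (m6)
bar 2: v0=C3 v1=G3 (P5)
bar 3: v0=E3 v1=C4 (m6)
bar 4: v0=F3 v1=A3 (M3)
bar 5: v0=D3 v1=F3 (m3)
bar 6: v0=C3 v1=E3 (M3)
bar 7: v0=E3 v1=C4 (m6)
bar 8: v0=C3 v1=A3 (M6)
bar 9: v0=D3 v1=A4 (P5)
bar 10: v0=C3 v1=C4 (P8)
  R4 @ bar1.2: B2/E3 P4 untreated
  R2 @ bar2.0: B2/E3 P4 -> C3/G3 P5 similar
  R2 @ bar9.0: C3/A3 M6 -> D3/A4 P5 similar
  R8 @ bar9.0: penult P5 not 3rd/6th
  R7 @ bar9.2: A4->F3 leap 16st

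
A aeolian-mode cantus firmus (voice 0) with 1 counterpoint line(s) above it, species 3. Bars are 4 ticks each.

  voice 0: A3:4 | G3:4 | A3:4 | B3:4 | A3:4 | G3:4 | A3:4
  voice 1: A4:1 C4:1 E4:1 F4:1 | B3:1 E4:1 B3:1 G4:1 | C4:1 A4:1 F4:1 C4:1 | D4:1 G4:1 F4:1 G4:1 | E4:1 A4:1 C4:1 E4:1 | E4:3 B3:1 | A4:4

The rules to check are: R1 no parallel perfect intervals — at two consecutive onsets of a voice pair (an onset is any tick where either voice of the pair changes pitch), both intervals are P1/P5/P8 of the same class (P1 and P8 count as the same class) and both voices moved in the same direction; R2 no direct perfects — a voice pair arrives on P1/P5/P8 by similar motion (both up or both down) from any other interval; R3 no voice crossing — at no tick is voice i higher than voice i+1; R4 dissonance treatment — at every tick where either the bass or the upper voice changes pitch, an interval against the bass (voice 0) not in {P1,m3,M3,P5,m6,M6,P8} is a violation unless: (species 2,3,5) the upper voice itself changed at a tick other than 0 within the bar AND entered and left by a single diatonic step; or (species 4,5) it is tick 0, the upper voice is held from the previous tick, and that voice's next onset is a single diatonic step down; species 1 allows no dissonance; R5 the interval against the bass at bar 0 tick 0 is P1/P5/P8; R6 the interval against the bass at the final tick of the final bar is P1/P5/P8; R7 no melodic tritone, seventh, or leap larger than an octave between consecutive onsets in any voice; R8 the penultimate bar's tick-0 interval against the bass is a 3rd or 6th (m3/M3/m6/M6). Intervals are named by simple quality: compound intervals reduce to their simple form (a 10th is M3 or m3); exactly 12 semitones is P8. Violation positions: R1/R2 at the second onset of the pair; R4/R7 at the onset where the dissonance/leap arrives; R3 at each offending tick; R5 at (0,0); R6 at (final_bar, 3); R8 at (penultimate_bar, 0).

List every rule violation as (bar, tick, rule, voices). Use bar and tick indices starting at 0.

bar 0: v0=A3 v1=A4 downbeat P8
bar 1: v0=G3 v1=B3 downbeat M3
bar 2: v0=A3 v1=C4 downbeat m3
bar 3: v0=B3 v1=D4 downbeat m3
bar 4: v0=A3 v1=E4 downbeat P5
bar 5: v0=G3 v1=E4 downbeat M6
bar 6: v0=A3 v1=A4 downbeat P8
  -> R7 @ bar 1 tick 0 v(1,): F4->B3 leap 6st
  -> R2 @ bar 4 tick 0 v(0, 1): B3/G4 m6 -> A3/E4 P5 similar
  -> R2 @ bar 6 tick 0 v(0, 1): G3/B3 M3 -> A3/A4 P8 similar
  -> R7 @ bar 6 tick 0 v(1,): B3->A4 leap 10st

(1, 0, R7, (1,))
(4, 0, R2, (0, 1))
(6, 0, R2, (0, 1))
(6, 0, R7, (1,))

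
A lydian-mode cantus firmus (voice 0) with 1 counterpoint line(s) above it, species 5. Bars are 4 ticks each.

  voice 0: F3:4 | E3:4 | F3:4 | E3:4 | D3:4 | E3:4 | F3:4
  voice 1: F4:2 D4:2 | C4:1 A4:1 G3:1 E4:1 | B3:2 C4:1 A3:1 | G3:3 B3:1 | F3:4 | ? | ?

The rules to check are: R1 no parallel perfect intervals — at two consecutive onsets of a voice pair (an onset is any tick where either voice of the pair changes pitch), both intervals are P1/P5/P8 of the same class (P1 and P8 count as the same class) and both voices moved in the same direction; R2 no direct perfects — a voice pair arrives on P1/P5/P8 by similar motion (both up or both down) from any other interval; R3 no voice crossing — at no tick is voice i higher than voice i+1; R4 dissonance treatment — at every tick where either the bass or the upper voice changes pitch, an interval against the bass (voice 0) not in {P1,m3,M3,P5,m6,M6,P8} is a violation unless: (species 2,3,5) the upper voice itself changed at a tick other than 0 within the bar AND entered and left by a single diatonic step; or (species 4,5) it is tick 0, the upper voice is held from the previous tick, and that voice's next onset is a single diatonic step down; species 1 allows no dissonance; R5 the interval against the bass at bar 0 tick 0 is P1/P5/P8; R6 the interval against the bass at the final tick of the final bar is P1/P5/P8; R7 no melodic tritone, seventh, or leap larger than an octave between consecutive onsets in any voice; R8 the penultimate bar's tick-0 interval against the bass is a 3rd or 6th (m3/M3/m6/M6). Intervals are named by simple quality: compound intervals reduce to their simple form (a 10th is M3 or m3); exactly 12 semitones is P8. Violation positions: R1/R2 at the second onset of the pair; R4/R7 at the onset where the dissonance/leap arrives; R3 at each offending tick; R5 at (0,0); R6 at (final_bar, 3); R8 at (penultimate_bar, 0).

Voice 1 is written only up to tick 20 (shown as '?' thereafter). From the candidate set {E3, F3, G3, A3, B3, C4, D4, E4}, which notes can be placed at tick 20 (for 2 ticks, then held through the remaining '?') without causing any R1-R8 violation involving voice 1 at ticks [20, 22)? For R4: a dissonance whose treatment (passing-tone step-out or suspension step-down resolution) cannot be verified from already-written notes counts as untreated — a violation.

E3: violates R8
F3: violates R4,R8
G3: legal
A3: violates R4,R8
B3: violates R2,R7,R8
C4: legal
D4: violates R4,R8
E4: violates R2,R7,R8

{C4, G3}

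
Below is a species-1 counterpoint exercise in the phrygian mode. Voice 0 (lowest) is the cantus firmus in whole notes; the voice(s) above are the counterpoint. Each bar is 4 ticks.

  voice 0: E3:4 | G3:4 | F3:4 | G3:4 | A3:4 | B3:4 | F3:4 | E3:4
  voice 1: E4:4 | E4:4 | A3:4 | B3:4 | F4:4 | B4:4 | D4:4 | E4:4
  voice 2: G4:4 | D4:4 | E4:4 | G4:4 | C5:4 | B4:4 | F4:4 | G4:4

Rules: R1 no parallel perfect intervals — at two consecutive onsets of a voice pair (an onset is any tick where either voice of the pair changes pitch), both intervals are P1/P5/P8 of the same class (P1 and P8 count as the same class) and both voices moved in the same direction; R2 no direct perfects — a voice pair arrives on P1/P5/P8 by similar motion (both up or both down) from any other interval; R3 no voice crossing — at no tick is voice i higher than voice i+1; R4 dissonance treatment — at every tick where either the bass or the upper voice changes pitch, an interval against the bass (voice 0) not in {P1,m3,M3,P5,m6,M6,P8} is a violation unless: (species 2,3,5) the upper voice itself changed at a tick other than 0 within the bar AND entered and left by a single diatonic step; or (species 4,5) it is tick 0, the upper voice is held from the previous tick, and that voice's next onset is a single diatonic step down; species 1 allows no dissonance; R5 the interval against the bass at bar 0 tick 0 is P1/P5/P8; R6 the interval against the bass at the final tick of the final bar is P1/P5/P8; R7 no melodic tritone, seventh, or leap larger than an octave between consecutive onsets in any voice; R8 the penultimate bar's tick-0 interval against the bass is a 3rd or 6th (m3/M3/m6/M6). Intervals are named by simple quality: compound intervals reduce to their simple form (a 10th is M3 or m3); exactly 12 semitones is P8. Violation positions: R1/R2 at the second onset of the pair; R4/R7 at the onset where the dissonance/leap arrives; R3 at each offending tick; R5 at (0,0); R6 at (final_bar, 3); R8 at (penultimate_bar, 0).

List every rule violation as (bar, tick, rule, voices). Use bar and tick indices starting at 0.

bar 0: v0=E3 v1=E4 v2=G4 downbeat m3
bar 1: v0=G3 v1=E4 v2=D4 downbeat P5
bar 2: v0=F3 v1=A3 v2=E4 downbeat M7
bar 3: v0=G3 v1=B3 v2=G4 downbeat P8
bar 4: v0=A3 v1=F4 v2=C5 downbeat m3
bar 5: v0=B3 v1=B4 v2=B4 downbeat P8
bar 6: v0=F3 v1=D4 v2=F4 downbeat P8
bar 7: v0=E3 v1=E4 v2=G4 downbeat m3
  -> R5 @ bar 0 tick 0 v(0, 2): opens on m3
  -> R3 @ bar 1 tick 0 v(1, 2): E4 above D4
  -> R3 @ bar 1 tick 1 v(1, 2): E4 above D4
  -> R3 @ bar 1 tick 2 v(1, 2): E4 above D4
  -> R3 @ bar 1 tick 3 v(1, 2): E4 above D4
  -> R4 @ bar 2 tick 0 v(0, 2): F3/E4 M7 untreated
  -> R2 @ bar 3 tick 0 v(0, 2): F3/E4 M7 -> G3/G4 P8 similar
  -> R2 @ bar 4 tick 0 v(1, 2): B3/G4 m6 -> F4/C5 P5 similar
  -> R7 @ bar 4 tick 0 v(1,): B3->F4 leap 6st
  -> R2 @ bar 5 tick 0 v(0, 1): A3/F4 m6 -> B3/B4 P8 similar
  -> R7 @ bar 5 tick 0 v(1,): F4->B4 leap 6st
  -> R1 @ bar 6 tick 0 v(0, 2): B3/B4 P8 -> F3/F4 P8 similar
  -> R7 @ bar 6 tick 0 v(0,): B3->F3 leap 6st
  -> R7 @ bar 6 tick 0 v(2,): B4->F4 leap 6st
  -> R8 @ bar 6 tick 0 v(0, 2): penult P8 not 3rd/6th
  -> R6 @ bar 7 tick 3 v(0, 2): closes on m3

(0, 0, R5, (0, 2))
(1, 0, R3, (1, 2))
(1, 1, R3, (1, 2))
(1, 2, R3, (1, 2))
(1, 3, R3, (1, 2))
(2, 0, R4, (0, 2))
(3, 0, R2, (0, 2))
(4, 0, R2, (1, 2))
(4, 0, R7, (1,))
(5, 0, R2, (0, 1))
(5, 0, R7, (1,))
(6, 0, R1, (0, 2))
(6, 0, R7, (0,))
(6, 0, R7, (2,))
(6, 0, R8, (0, 2))
(7, 3, R6, (0, 2))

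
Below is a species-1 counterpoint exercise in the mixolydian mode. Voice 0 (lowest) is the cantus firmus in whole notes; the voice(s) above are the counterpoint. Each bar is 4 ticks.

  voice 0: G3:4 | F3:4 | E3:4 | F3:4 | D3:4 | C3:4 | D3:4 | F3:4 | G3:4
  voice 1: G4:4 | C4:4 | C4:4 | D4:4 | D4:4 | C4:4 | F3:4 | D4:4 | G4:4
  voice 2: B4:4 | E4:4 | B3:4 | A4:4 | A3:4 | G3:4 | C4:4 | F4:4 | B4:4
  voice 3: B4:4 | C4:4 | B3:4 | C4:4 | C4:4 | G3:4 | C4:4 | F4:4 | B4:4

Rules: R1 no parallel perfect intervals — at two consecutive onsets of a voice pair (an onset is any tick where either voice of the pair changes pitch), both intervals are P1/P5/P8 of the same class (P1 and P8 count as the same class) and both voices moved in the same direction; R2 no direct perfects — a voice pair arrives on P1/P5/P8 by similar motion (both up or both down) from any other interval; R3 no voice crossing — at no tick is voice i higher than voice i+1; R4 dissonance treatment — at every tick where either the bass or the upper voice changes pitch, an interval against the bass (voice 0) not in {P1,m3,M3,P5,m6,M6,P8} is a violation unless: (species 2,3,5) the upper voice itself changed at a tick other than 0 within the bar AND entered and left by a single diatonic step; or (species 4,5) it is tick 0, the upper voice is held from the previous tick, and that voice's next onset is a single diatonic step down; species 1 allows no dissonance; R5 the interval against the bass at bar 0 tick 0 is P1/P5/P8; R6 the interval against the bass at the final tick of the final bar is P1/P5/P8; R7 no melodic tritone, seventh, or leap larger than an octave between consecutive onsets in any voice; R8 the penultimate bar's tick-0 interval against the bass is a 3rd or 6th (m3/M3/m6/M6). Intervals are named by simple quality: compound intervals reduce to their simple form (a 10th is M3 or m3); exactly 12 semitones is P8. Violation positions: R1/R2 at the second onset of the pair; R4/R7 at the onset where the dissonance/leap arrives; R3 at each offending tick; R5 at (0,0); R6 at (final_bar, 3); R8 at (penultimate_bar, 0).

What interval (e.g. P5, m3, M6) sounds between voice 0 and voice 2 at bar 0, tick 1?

M3

voice 0=G3 voice 2=B4 -> M3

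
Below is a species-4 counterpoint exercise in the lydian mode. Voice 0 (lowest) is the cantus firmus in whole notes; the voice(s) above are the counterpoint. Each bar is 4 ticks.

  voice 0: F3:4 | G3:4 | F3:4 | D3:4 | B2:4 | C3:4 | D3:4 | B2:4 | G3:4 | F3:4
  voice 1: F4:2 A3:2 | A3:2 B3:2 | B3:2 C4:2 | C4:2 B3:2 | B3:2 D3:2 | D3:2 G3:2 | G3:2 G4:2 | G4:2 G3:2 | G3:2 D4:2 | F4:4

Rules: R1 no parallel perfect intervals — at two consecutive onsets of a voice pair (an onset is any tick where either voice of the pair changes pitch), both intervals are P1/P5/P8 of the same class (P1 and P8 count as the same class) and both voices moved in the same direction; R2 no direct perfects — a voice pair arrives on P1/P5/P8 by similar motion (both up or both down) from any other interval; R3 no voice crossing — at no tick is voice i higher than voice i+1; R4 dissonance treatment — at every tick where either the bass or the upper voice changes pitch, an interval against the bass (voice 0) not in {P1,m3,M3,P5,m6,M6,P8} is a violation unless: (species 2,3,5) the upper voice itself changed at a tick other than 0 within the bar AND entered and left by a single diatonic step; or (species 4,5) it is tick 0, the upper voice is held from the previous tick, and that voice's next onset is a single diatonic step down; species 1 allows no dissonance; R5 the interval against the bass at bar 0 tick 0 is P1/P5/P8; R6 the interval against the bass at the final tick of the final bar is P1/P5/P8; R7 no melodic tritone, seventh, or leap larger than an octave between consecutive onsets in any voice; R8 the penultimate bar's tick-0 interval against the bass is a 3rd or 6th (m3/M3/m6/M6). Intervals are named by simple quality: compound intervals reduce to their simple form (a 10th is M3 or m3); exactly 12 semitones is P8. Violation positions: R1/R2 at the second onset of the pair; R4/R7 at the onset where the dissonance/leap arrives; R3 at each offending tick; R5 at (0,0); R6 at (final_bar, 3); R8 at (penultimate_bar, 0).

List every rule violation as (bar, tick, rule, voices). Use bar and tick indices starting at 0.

bar 0: v0=F3 v1=F4 downbeat P8
bar 1: v0=G3 v1=A3 downbeat M2
bar 2: v0=F3 v1=B3 downbeat TT
bar 3: v0=D3 v1=C4 downbeat m7
bar 4: v0=B2 v1=B3 downbeat P8
bar 5: v0=C3 v1=D3 downbeat M2
bar 6: v0=D3 v1=G3 downbeat P4
bar 7: v0=B2 v1=G4 downbeat m6
bar 8: v0=G3 v1=G3 downbeat P1
bar 9: v0=F3 v1=F4 downbeat P8
  -> R4 @ bar 1 tick 0 v(0, 1): G3/A3 M2 untreated
  -> R4 @ bar 2 tick 0 v(0, 1): F3/B3 TT untreated
  -> R4 @ bar 5 tick 0 v(0, 1): C3/D3 M2 untreated
  -> R4 @ bar 6 tick 0 v(0, 1): D3/G3 P4 untreated
  -> R4 @ bar 6 tick 2 v(0, 1): D3/G4 P4 untreated
  -> R8 @ bar 8 tick 0 v(0, 1): penult P1 not 3rd/6th

(1, 0, R4, (0, 1))
(2, 0, R4, (0, 1))
(5, 0, R4, (0, 1))
(6, 0, R4, (0, 1))
(6, 2, R4, (0, 1))
(8, 0, R8, (0, 1))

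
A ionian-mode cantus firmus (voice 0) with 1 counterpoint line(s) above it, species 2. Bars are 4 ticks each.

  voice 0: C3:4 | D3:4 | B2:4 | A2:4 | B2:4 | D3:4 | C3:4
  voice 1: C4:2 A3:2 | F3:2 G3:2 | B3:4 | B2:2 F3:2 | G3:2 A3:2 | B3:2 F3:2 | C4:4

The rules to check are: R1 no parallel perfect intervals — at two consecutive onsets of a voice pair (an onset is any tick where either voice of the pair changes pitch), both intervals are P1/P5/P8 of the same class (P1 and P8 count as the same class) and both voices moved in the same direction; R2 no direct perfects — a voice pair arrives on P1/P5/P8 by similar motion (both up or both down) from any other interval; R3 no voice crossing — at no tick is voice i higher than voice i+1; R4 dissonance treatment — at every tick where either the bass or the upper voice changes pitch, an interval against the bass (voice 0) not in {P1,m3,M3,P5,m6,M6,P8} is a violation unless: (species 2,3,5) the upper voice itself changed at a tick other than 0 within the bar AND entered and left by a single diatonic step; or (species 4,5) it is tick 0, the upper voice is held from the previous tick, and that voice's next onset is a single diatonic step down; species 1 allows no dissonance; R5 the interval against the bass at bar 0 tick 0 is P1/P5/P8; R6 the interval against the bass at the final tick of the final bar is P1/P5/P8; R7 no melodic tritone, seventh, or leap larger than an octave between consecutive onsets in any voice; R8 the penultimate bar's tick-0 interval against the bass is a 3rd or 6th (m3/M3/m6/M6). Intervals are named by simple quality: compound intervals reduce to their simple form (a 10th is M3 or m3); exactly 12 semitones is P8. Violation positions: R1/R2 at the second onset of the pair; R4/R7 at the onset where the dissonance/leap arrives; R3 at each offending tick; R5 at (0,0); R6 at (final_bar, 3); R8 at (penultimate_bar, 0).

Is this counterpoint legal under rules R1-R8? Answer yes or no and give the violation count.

bar 0: v0=C3 v1=C4 (P8)
bar 1: v0=D3 v1=F3 (m3)
bar 2: v0=B2 v1=B3 (P8)
bar 3: v0=A2 v1=B2 (M2)
bar 4: v0=B2 v1=G3 (m6)
bar 5: v0=D3 v1=B3 (M6)
bar 6: v0=C3 v1=C4 (P8)
  R4 @ bar1.2: D3/G3 P4 untreated
  R4 @ bar3.0: A2/B2 M2 untreated
  R7 @ bar3.2: B2->F3 leap 6st
  R7 @ bar5.2: B3->F3 leap 6st

No (4 violations)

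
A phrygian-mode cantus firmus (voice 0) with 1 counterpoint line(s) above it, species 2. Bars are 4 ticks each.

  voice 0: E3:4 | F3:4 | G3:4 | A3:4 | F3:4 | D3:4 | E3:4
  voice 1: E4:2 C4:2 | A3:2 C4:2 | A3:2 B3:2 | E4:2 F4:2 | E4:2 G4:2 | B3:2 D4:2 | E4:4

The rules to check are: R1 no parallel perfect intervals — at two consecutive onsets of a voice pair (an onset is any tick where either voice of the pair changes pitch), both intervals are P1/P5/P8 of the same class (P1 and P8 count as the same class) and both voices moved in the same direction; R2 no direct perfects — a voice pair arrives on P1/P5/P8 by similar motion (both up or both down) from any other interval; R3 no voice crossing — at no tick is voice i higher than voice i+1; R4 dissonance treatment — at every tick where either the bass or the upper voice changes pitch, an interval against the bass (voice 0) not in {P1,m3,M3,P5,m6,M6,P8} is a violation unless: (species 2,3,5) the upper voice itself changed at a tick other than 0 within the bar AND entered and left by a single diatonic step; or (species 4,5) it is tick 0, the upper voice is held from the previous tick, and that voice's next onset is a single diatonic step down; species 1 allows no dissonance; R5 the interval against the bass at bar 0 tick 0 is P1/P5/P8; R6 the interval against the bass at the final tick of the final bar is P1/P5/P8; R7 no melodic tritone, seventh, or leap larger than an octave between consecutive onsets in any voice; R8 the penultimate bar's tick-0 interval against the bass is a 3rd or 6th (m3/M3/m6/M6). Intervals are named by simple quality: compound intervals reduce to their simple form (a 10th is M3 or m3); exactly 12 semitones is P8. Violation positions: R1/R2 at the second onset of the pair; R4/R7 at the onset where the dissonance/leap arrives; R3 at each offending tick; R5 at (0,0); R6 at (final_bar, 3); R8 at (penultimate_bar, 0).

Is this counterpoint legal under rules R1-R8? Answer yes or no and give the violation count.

bar 0: v0=E3 v1=E4 (P8)
bar 1: v0=F3 v1=A3 (M3)
bar 2: v0=G3 v1=A3 (M2)
bar 3: v0=A3 v1=E4 (P5)
bar 4: v0=F3 v1=E4 (M7)
bar 5: v0=D3 v1=B3 (M6)
bar 6: v0=E3 v1=E4 (P8)
  R4 @ bar2.0: G3/A3 M2 untreated
  R2 @ bar3.0: G3/B3 M3 -> A3/E4 P5 similar
  R4 @ bar4.0: F3/E4 M7 untreated
  R4 @ bar4.2: F3/G4 M2 untreated
  R1 @ bar6.0: D3/D4 P8 -> E3/E4 P8 similar

No (5 violations)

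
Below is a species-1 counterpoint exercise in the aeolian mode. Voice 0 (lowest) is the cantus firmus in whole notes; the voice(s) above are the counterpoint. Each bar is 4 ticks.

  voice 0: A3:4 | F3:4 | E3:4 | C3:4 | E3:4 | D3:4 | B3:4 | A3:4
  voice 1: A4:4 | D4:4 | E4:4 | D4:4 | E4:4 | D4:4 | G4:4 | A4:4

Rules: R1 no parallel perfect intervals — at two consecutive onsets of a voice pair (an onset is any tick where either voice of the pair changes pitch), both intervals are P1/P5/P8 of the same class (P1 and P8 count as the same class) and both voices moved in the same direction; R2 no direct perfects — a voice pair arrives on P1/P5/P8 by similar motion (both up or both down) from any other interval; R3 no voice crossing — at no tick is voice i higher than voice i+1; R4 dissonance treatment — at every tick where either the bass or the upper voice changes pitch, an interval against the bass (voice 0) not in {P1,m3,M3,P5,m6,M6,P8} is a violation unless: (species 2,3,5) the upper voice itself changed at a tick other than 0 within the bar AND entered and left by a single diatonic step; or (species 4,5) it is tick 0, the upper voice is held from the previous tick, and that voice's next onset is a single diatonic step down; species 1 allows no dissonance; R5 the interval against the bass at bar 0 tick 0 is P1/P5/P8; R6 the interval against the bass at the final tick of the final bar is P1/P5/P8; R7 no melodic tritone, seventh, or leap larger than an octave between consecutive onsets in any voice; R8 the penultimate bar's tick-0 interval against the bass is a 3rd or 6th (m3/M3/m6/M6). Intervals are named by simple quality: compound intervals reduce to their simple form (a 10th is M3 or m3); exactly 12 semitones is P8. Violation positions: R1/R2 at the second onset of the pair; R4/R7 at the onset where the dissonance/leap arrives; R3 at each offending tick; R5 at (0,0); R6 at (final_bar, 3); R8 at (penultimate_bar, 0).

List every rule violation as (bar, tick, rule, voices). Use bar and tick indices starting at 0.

(3, 0, R4, (0, 1))
(4, 0, R2, (0, 1))
(5, 0, R1, (0, 1))

bar 0: v0=A3 v1=A4 downbeat P8
bar 1: v0=F3 v1=D4 downbeat M6
bar 2: v0=E3 v1=E4 downbeat P8
bar 3: v0=C3 v1=D4 downbeat M2
bar 4: v0=E3 v1=E4 downbeat P8
bar 5: v0=D3 v1=D4 downbeat P8
bar 6: v0=B3 v1=G4 downbeat m6
bar 7: v0=A3 v1=A4 downbeat P8
  -> R4 @ bar 3 tick 0 v(0, 1): C3/D4 M2 untreated
  -> R2 @ bar 4 tick 0 v(0, 1): C3/D4 M2 -> E3/E4 P8 similar
  -> R1 @ bar 5 tick 0 v(0, 1): E3/E4 P8 -> D3/D4 P8 similar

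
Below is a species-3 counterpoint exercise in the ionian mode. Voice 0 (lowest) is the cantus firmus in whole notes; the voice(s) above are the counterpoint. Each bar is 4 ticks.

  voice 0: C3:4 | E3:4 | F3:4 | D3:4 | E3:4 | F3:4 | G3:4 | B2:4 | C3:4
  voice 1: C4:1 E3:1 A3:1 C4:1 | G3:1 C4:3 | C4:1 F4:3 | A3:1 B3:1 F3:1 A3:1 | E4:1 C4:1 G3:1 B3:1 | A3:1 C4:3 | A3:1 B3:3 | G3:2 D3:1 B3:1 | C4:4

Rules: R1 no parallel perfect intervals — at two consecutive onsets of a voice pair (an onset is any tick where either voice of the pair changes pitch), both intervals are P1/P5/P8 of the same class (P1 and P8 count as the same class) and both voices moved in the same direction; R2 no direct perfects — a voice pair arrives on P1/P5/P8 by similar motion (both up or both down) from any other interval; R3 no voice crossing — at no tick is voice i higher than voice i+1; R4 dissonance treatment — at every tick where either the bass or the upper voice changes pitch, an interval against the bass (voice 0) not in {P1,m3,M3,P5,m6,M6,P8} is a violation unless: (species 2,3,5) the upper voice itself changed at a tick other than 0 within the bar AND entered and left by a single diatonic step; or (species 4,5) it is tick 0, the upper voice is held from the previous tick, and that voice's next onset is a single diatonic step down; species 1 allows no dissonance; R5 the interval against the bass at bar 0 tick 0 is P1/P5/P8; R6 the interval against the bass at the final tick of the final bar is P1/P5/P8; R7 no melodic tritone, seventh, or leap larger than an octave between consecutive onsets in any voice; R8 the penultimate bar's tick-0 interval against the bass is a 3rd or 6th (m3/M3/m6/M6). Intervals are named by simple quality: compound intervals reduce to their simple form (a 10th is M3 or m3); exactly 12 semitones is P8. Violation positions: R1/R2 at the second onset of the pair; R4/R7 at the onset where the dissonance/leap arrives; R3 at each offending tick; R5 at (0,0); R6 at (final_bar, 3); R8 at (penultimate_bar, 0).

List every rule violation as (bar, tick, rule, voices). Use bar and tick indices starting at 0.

(3, 0, R2, (0, 1))
(3, 2, R7, (1,))
(4, 0, R2, (0, 1))
(6, 0, R4, (0, 1))
(8, 0, R1, (0, 1))

bar 0: v0=C3 v1=C4 downbeat P8
bar 1: v0=E3 v1=G3 downbeat m3
bar 2: v0=F3 v1=C4 downbeat P5
bar 3: v0=D3 v1=A3 downbeat P5
bar 4: v0=E3 v1=E4 downbeat P8
bar 5: v0=F3 v1=A3 downbeat M3
bar 6: v0=G3 v1=A3 downbeat M2
bar 7: v0=B2 v1=G3 downbeat m6
bar 8: v0=C3 v1=C4 downbeat P8
  -> R2 @ bar 3 tick 0 v(0, 1): F3/F4 P8 -> D3/A3 P5 similar
  -> R7 @ bar 3 tick 2 v(1,): B3->F3 leap 6st
  -> R2 @ bar 4 tick 0 v(0, 1): D3/A3 P5 -> E3/E4 P8 similar
  -> R4 @ bar 6 tick 0 v(0, 1): G3/A3 M2 untreated
  -> R1 @ bar 8 tick 0 v(0, 1): B2/B3 P8 -> C3/C4 P8 similar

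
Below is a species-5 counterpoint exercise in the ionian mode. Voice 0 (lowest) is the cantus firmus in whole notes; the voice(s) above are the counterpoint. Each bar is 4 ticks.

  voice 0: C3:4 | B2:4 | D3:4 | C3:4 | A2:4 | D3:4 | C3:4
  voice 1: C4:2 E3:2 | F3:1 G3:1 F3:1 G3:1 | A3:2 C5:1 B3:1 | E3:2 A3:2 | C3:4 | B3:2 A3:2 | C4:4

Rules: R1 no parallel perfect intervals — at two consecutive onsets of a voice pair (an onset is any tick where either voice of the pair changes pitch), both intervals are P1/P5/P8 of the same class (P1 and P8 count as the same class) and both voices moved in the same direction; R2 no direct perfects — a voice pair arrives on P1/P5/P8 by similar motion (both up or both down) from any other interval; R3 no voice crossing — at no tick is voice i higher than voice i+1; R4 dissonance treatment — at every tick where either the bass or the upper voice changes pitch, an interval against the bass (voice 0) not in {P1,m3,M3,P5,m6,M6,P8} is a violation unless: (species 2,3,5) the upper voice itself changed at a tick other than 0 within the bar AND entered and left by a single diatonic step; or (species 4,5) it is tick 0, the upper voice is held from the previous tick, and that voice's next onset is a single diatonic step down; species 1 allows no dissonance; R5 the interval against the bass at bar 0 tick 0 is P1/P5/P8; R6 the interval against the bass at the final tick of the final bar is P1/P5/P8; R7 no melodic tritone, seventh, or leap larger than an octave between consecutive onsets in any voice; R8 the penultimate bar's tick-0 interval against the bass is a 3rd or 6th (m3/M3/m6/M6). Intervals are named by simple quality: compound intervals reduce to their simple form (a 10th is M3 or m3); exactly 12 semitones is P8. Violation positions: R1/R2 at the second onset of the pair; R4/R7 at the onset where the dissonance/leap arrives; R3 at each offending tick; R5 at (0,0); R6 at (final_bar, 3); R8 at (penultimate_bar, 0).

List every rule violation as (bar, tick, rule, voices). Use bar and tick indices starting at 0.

bar 0: v0=C3 v1=C4 downbeat P8
bar 1: v0=B2 v1=F3 downbeat TT
bar 2: v0=D3 v1=A3 downbeat P5
bar 3: v0=C3 v1=E3 downbeat M3
bar 4: v0=A2 v1=C3 downbeat m3
bar 5: v0=D3 v1=B3 downbeat M6
bar 6: v0=C3 v1=C4 downbeat P8
  -> R4 @ bar 1 tick 0 v(0, 1): B2/F3 TT untreated
  -> R2 @ bar 2 tick 0 v(0, 1): B2/G3 m6 -> D3/A3 P5 similar
  -> R4 @ bar 2 tick 2 v(0, 1): D3/C5 m7 untreated
  -> R7 @ bar 2 tick 2 v(1,): A3->C5 leap 15st
  -> R7 @ bar 2 tick 3 v(1,): C5->B3 leap 13st
  -> R7 @ bar 5 tick 0 v(1,): C3->B3 leap 11st

(1, 0, R4, (0, 1))
(2, 0, R2, (0, 1))
(2, 2, R4, (0, 1))
(2, 2, R7, (1,))
(2, 3, R7, (1,))
(5, 0, R7, (1,))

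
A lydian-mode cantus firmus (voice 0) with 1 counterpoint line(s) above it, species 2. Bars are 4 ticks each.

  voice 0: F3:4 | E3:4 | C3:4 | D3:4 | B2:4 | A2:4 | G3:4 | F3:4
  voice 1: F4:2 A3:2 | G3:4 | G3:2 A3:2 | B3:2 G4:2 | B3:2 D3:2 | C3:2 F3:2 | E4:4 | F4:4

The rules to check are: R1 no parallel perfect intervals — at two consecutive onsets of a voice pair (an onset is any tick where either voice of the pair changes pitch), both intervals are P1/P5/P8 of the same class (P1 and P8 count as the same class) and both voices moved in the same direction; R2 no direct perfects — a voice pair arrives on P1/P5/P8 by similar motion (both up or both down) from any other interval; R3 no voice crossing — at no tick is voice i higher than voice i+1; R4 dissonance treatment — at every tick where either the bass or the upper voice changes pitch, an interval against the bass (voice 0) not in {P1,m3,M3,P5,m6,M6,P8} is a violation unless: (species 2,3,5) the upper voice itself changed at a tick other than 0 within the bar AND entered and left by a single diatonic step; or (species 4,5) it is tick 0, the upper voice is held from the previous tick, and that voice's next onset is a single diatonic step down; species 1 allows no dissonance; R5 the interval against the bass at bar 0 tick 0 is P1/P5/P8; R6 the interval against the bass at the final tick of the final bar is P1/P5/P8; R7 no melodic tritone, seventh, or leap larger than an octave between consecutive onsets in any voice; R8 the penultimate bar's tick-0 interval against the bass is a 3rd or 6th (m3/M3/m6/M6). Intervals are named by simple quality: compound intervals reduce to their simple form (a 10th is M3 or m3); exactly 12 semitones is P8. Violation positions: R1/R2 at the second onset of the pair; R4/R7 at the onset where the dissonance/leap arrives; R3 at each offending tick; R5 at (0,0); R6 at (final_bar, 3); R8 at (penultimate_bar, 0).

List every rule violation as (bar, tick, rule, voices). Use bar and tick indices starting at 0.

(3, 2, R4, (0, 1))
(4, 0, R2, (0, 1))
(6, 0, R7, (0,))
(6, 0, R7, (1,))

bar 0: v0=F3 v1=F4 downbeat P8
bar 1: v0=E3 v1=G3 downbeat m3
bar 2: v0=C3 v1=G3 downbeat P5
bar 3: v0=D3 v1=B3 downbeat M6
bar 4: v0=B2 v1=B3 downbeat P8
bar 5: v0=A2 v1=C3 downbeat m3
bar 6: v0=G3 v1=E4 downbeat M6
bar 7: v0=F3 v1=F4 downbeat P8
  -> R4 @ bar 3 tick 2 v(0, 1): D3/G4 P4 untreated
  -> R2 @ bar 4 tick 0 v(0, 1): D3/G4 P4 -> B2/B3 P8 similar
  -> R7 @ bar 6 tick 0 v(0,): A2->G3 leap 10st
  -> R7 @ bar 6 tick 0 v(1,): F3->E4 leap 11st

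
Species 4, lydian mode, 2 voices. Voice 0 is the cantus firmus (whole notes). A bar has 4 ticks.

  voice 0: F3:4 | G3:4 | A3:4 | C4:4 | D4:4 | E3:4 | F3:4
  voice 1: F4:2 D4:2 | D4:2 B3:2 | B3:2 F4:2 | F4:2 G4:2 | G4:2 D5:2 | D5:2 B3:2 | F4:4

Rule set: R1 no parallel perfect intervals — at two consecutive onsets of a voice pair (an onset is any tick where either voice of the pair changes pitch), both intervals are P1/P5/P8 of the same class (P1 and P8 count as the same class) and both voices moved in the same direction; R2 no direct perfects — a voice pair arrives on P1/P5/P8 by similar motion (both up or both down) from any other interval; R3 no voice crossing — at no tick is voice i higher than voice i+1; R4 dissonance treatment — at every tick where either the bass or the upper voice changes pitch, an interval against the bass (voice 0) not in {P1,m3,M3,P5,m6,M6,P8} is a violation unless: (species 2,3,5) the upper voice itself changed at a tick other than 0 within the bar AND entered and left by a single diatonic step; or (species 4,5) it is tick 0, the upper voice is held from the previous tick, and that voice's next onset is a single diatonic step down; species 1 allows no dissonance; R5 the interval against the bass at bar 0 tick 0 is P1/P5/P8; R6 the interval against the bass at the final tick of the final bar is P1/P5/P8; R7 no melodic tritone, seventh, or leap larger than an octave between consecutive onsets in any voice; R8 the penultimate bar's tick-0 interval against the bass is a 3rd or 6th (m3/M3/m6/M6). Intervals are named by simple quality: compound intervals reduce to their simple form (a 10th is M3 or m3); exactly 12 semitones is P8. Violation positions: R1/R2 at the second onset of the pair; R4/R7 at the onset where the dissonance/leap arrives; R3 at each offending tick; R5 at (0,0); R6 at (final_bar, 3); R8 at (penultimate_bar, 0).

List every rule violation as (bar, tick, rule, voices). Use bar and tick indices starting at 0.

bar 0: v0=F3 v1=F4 downbeat P8
bar 1: v0=G3 v1=D4 downbeat P5
bar 2: v0=A3 v1=B3 downbeat M2
bar 3: v0=C4 v1=F4 downbeat P4
bar 4: v0=D4 v1=G4 downbeat P4
bar 5: v0=E3 v1=D5 downbeat m7
bar 6: v0=F3 v1=F4 downbeat P8
  -> R4 @ bar 2 tick 0 v(0, 1): A3/B3 M2 untreated
  -> R7 @ bar 2 tick 2 v(1,): B3->F4 leap 6st
  -> R4 @ bar 3 tick 0 v(0, 1): C4/F4 P4 untreated
  -> R4 @ bar 4 tick 0 v(0, 1): D4/G4 P4 untreated
  -> R4 @ bar 5 tick 0 v(0, 1): E3/D5 m7 untreated
  -> R7 @ bar 5 tick 0 v(0,): D4->E3 leap 10st
  -> R8 @ bar 5 tick 0 v(0, 1): penult m7 not 3rd/6th
  -> R7 @ bar 5 tick 2 v(1,): D5->B3 leap 15st
  -> R2 @ bar 6 tick 0 v(0, 1): E3/B3 P5 -> F3/F4 P8 similar
  -> R7 @ bar 6 tick 0 v(1,): B3->F4 leap 6st

(2, 0, R4, (0, 1))
(2, 2, R7, (1,))
(3, 0, R4, (0, 1))
(4, 0, R4, (0, 1))
(5, 0, R4, (0, 1))
(5, 0, R7, (0,))
(5, 0, R8, (0, 1))
(5, 2, R7, (1,))
(6, 0, R2, (0, 1))
(6, 0, R7, (1,))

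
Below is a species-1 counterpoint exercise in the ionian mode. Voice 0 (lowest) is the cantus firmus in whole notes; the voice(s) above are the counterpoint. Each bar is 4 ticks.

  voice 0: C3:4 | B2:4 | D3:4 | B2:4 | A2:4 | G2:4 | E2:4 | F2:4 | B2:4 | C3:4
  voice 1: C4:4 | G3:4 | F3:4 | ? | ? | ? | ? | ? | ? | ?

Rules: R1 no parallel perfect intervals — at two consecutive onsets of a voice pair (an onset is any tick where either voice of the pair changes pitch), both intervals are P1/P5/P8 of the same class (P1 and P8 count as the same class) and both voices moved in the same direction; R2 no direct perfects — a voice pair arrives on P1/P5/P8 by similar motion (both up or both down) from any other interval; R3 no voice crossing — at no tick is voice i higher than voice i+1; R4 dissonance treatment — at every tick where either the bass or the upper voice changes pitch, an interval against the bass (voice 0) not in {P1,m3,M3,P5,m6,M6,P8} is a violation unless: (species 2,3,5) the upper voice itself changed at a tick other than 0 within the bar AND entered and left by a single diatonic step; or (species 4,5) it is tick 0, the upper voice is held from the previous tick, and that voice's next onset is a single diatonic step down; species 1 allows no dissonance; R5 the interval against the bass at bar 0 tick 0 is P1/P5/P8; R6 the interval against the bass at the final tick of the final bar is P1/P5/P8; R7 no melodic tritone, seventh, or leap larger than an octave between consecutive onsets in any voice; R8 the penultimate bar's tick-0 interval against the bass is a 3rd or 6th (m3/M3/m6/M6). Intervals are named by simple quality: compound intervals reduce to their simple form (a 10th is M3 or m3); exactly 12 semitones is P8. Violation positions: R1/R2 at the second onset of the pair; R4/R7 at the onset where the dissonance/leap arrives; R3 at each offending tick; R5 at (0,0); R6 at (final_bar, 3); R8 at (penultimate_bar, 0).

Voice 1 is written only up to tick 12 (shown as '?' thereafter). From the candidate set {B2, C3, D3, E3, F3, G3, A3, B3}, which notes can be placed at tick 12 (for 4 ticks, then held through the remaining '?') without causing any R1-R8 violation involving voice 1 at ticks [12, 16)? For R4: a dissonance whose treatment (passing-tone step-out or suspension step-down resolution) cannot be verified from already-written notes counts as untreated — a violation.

{D3, G3}

B2: violates R2,R7
C3: violates R4
D3: legal
E3: violates R4
F3: violates R4
G3: legal
A3: violates R4
B3: violates R7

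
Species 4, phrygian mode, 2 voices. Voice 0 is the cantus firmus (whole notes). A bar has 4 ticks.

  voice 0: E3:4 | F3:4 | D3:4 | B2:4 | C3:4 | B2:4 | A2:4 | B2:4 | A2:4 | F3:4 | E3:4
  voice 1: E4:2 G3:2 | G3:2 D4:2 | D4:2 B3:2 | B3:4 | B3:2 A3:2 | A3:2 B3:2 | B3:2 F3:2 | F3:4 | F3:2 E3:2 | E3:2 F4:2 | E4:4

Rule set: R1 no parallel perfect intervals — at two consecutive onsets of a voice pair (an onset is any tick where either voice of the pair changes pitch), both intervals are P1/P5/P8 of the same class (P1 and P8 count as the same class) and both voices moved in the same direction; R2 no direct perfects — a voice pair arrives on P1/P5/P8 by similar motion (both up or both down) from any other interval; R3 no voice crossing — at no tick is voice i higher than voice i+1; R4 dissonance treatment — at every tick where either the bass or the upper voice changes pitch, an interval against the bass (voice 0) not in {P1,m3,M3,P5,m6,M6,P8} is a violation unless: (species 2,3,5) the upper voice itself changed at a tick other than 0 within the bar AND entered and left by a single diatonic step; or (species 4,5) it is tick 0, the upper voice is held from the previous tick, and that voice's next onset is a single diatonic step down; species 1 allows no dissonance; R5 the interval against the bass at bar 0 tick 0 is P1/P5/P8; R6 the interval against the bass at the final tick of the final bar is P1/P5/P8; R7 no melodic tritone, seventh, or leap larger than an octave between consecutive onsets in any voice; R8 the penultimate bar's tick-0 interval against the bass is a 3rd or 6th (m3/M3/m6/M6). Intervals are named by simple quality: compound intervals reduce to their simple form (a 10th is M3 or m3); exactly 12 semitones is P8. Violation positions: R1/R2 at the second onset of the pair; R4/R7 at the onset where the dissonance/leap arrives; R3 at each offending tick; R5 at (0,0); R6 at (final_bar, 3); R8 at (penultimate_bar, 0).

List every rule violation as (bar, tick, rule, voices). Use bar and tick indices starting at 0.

(1, 0, R4, (0, 1))
(5, 0, R4, (0, 1))
(6, 0, R4, (0, 1))
(6, 2, R7, (1,))
(9, 0, R3, (0, 1))
(9, 0, R4, (0, 1))
(9, 0, R8, (0, 1))
(9, 1, R3, (0, 1))
(9, 2, R7, (1,))
(10, 0, R1, (0, 1))

bar 0: v0=E3 v1=E4 downbeat P8
bar 1: v0=F3 v1=G3 downbeat M2
bar 2: v0=D3 v1=D4 downbeat P8
bar 3: v0=B2 v1=B3 downbeat P8
bar 4: v0=C3 v1=B3 downbeat M7
bar 5: v0=B2 v1=A3 downbeat m7
bar 6: v0=A2 v1=B3 downbeat M2
bar 7: v0=B2 v1=F3 downbeat TT
bar 8: v0=A2 v1=F3 downbeat m6
bar 9: v0=F3 v1=E3 downbeat m2
bar 10: v0=E3 v1=E4 downbeat P8
  -> R4 @ bar 1 tick 0 v(0, 1): F3/G3 M2 untreated
  -> R4 @ bar 5 tick 0 v(0, 1): B2/A3 m7 untreated
  -> R4 @ bar 6 tick 0 v(0, 1): A2/B3 M2 untreated
  -> R7 @ bar 6 tick 2 v(1,): B3->F3 leap 6st
  -> R3 @ bar 9 tick 0 v(0, 1): F3 above E3
  -> R4 @ bar 9 tick 0 v(0, 1): F3/E3 m2 untreated
  -> R8 @ bar 9 tick 0 v(0, 1): penult m2 not 3rd/6th
  -> R3 @ bar 9 tick 1 v(0, 1): F3 above E3
  -> R7 @ bar 9 tick 2 v(1,): E3->F4 leap 13st
  -> R1 @ bar 10 tick 0 v(0, 1): F3/F4 P8 -> E3/E4 P8 similar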